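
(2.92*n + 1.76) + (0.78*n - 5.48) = 3.7*n - 3.72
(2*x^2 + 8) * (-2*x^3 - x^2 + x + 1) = -4*x^5 - 2*x^4 - 14*x^3 - 6*x^2 + 8*x + 8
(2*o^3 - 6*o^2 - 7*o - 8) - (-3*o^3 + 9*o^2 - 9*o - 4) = 5*o^3 - 15*o^2 + 2*o - 4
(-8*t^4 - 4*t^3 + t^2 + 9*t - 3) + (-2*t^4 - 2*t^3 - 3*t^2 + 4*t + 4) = -10*t^4 - 6*t^3 - 2*t^2 + 13*t + 1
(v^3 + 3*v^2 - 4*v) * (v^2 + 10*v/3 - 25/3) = v^5 + 19*v^4/3 - 7*v^3/3 - 115*v^2/3 + 100*v/3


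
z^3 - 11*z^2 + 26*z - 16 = (z - 8)*(z - 2)*(z - 1)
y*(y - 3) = y^2 - 3*y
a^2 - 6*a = a*(a - 6)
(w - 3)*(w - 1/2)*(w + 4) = w^3 + w^2/2 - 25*w/2 + 6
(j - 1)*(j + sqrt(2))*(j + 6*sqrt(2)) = j^3 - j^2 + 7*sqrt(2)*j^2 - 7*sqrt(2)*j + 12*j - 12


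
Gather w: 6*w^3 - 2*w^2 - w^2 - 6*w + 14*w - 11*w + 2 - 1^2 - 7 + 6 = 6*w^3 - 3*w^2 - 3*w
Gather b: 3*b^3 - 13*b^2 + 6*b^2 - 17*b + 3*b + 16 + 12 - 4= 3*b^3 - 7*b^2 - 14*b + 24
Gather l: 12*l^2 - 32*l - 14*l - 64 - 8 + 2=12*l^2 - 46*l - 70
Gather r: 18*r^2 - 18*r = 18*r^2 - 18*r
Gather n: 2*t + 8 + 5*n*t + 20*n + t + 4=n*(5*t + 20) + 3*t + 12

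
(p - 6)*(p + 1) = p^2 - 5*p - 6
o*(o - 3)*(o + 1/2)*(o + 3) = o^4 + o^3/2 - 9*o^2 - 9*o/2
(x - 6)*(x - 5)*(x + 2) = x^3 - 9*x^2 + 8*x + 60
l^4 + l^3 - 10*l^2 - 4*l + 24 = (l - 2)^2*(l + 2)*(l + 3)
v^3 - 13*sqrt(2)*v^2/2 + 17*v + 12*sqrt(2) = (v - 4*sqrt(2))*(v - 3*sqrt(2))*(v + sqrt(2)/2)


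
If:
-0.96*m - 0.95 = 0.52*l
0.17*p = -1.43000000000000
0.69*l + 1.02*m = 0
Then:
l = 7.34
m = -4.97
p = -8.41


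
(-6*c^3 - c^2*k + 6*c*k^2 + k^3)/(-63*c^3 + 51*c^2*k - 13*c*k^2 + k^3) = (6*c^3 + c^2*k - 6*c*k^2 - k^3)/(63*c^3 - 51*c^2*k + 13*c*k^2 - k^3)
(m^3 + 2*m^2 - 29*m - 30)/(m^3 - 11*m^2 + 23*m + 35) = (m + 6)/(m - 7)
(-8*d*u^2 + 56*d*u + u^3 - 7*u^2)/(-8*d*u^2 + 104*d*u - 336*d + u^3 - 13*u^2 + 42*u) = u/(u - 6)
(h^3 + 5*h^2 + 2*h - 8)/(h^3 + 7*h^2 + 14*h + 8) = (h - 1)/(h + 1)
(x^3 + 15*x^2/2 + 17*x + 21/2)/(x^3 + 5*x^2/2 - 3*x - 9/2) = (2*x + 7)/(2*x - 3)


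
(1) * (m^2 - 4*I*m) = m^2 - 4*I*m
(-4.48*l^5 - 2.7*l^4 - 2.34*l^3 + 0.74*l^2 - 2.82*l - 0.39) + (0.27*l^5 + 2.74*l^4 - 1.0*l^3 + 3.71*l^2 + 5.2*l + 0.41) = -4.21*l^5 + 0.04*l^4 - 3.34*l^3 + 4.45*l^2 + 2.38*l + 0.02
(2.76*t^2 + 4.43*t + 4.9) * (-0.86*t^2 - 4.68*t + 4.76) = -2.3736*t^4 - 16.7266*t^3 - 11.8088*t^2 - 1.8452*t + 23.324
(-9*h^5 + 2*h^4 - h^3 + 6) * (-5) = 45*h^5 - 10*h^4 + 5*h^3 - 30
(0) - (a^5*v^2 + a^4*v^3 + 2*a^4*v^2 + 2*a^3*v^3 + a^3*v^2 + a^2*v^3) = -a^5*v^2 - a^4*v^3 - 2*a^4*v^2 - 2*a^3*v^3 - a^3*v^2 - a^2*v^3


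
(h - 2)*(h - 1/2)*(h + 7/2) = h^3 + h^2 - 31*h/4 + 7/2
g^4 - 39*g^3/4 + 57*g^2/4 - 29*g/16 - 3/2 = (g - 8)*(g - 3/2)*(g - 1/2)*(g + 1/4)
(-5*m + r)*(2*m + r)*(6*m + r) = -60*m^3 - 28*m^2*r + 3*m*r^2 + r^3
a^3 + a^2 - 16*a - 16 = (a - 4)*(a + 1)*(a + 4)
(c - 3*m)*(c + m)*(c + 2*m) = c^3 - 7*c*m^2 - 6*m^3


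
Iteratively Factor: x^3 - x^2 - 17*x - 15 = (x + 3)*(x^2 - 4*x - 5) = (x + 1)*(x + 3)*(x - 5)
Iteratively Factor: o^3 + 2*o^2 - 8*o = (o)*(o^2 + 2*o - 8) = o*(o + 4)*(o - 2)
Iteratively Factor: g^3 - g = (g)*(g^2 - 1) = g*(g + 1)*(g - 1)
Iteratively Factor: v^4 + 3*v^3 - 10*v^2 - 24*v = (v - 3)*(v^3 + 6*v^2 + 8*v) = (v - 3)*(v + 2)*(v^2 + 4*v) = v*(v - 3)*(v + 2)*(v + 4)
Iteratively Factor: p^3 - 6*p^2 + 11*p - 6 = (p - 3)*(p^2 - 3*p + 2) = (p - 3)*(p - 2)*(p - 1)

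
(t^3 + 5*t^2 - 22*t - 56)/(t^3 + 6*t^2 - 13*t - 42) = (t - 4)/(t - 3)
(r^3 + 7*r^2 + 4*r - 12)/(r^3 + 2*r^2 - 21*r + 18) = (r + 2)/(r - 3)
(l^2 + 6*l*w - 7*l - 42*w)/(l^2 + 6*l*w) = (l - 7)/l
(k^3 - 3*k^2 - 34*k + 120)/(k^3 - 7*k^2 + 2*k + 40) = (k + 6)/(k + 2)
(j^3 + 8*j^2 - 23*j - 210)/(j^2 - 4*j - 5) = (j^2 + 13*j + 42)/(j + 1)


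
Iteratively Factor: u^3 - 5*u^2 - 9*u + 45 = (u - 5)*(u^2 - 9) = (u - 5)*(u + 3)*(u - 3)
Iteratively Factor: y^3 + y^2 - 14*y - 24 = (y + 3)*(y^2 - 2*y - 8) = (y - 4)*(y + 3)*(y + 2)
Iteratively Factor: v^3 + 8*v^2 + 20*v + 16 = (v + 2)*(v^2 + 6*v + 8) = (v + 2)^2*(v + 4)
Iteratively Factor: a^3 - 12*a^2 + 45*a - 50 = (a - 5)*(a^2 - 7*a + 10) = (a - 5)^2*(a - 2)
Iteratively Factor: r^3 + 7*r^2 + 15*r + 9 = (r + 3)*(r^2 + 4*r + 3) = (r + 1)*(r + 3)*(r + 3)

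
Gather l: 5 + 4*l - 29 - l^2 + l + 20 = -l^2 + 5*l - 4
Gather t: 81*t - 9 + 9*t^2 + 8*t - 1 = 9*t^2 + 89*t - 10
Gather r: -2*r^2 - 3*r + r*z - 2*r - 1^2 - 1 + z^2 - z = -2*r^2 + r*(z - 5) + z^2 - z - 2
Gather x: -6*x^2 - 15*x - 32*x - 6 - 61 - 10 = -6*x^2 - 47*x - 77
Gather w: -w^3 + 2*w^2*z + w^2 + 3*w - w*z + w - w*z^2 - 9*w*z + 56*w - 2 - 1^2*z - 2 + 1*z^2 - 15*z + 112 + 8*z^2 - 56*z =-w^3 + w^2*(2*z + 1) + w*(-z^2 - 10*z + 60) + 9*z^2 - 72*z + 108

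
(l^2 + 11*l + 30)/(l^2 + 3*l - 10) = (l + 6)/(l - 2)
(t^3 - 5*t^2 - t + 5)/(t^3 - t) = (t - 5)/t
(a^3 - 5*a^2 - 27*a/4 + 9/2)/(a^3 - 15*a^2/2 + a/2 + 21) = (a^2 - 13*a/2 + 3)/(a^2 - 9*a + 14)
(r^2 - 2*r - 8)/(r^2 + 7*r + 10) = (r - 4)/(r + 5)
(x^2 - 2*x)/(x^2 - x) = (x - 2)/(x - 1)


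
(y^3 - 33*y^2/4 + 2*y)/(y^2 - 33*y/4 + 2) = y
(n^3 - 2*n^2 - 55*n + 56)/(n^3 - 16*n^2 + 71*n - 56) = (n + 7)/(n - 7)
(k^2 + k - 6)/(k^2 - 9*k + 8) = (k^2 + k - 6)/(k^2 - 9*k + 8)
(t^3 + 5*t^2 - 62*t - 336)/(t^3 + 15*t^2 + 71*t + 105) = (t^2 - 2*t - 48)/(t^2 + 8*t + 15)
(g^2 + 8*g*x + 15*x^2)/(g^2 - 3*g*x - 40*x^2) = (-g - 3*x)/(-g + 8*x)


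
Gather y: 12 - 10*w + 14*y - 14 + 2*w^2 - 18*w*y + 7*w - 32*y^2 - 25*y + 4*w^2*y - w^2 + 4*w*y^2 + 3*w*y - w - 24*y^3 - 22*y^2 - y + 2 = w^2 - 4*w - 24*y^3 + y^2*(4*w - 54) + y*(4*w^2 - 15*w - 12)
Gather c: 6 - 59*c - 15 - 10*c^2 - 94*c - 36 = -10*c^2 - 153*c - 45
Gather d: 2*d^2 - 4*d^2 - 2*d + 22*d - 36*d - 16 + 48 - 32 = -2*d^2 - 16*d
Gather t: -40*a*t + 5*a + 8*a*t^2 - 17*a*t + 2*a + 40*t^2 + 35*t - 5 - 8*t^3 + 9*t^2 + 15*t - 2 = 7*a - 8*t^3 + t^2*(8*a + 49) + t*(50 - 57*a) - 7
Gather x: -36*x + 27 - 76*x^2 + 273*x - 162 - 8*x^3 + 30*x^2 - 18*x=-8*x^3 - 46*x^2 + 219*x - 135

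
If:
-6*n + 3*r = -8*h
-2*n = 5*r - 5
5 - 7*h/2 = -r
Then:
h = 105/71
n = 585/284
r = 25/142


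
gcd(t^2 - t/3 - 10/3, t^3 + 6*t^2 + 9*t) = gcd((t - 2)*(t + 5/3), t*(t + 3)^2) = 1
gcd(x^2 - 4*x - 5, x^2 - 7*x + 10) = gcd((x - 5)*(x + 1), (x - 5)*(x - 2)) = x - 5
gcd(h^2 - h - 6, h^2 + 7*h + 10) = h + 2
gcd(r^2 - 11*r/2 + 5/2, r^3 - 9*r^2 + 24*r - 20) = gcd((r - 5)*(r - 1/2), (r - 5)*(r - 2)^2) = r - 5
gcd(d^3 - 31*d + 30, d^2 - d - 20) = d - 5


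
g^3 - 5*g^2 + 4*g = g*(g - 4)*(g - 1)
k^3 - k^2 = k^2*(k - 1)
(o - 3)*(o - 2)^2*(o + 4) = o^4 - 3*o^3 - 12*o^2 + 52*o - 48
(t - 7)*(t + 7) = t^2 - 49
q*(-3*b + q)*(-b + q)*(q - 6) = 3*b^2*q^2 - 18*b^2*q - 4*b*q^3 + 24*b*q^2 + q^4 - 6*q^3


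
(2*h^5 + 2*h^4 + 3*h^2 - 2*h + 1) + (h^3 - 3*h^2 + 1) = 2*h^5 + 2*h^4 + h^3 - 2*h + 2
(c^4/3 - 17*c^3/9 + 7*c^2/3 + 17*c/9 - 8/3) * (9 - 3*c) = -c^5 + 26*c^4/3 - 24*c^3 + 46*c^2/3 + 25*c - 24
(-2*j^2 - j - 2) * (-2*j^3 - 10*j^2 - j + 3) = 4*j^5 + 22*j^4 + 16*j^3 + 15*j^2 - j - 6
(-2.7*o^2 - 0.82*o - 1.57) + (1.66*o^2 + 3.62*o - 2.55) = -1.04*o^2 + 2.8*o - 4.12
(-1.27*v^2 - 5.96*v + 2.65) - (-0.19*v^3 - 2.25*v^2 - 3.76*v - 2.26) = 0.19*v^3 + 0.98*v^2 - 2.2*v + 4.91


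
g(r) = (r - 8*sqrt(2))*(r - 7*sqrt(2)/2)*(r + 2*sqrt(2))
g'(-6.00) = 279.22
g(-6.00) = -601.27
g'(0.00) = 10.00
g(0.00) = 158.39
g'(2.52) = -38.66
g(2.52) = 114.28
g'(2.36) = -36.70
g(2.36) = 120.31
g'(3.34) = -46.28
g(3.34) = 79.18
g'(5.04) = -49.22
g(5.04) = -4.46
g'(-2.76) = 107.01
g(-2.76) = 7.42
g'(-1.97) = 74.58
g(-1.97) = 78.91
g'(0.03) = 9.20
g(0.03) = 158.68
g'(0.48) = -2.21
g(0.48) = 160.21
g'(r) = (r - 8*sqrt(2))*(r - 7*sqrt(2)/2) + (r - 8*sqrt(2))*(r + 2*sqrt(2)) + (r - 7*sqrt(2)/2)*(r + 2*sqrt(2))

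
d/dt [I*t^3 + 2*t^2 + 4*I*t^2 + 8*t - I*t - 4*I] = 3*I*t^2 + t*(4 + 8*I) + 8 - I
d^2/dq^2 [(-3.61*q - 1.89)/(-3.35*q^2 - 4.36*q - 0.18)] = ((3.61*q + 1.89)*(6.7*q + 4.36)*(13.4*q + 8.72) - (72.561*q + 44.1422)*(3.35*q^2 + 4.36*q + 0.18))/(3.35*q^2 + 4.36*q + 0.18)^3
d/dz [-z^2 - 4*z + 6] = -2*z - 4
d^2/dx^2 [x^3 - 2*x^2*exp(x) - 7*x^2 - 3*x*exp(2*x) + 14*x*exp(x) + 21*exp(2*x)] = -2*x^2*exp(x) - 12*x*exp(2*x) + 6*x*exp(x) + 6*x + 72*exp(2*x) + 24*exp(x) - 14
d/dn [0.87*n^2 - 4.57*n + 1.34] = 1.74*n - 4.57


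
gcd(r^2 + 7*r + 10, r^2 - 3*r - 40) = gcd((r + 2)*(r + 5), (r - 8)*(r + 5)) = r + 5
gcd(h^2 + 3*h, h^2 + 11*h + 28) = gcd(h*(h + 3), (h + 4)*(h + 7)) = 1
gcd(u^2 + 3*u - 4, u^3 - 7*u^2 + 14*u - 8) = u - 1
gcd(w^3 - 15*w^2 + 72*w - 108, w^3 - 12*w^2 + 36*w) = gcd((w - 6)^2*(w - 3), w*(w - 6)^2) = w^2 - 12*w + 36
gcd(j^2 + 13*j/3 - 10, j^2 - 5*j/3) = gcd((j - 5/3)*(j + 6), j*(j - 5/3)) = j - 5/3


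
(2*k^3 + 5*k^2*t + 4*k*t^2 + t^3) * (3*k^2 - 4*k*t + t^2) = 6*k^5 + 7*k^4*t - 6*k^3*t^2 - 8*k^2*t^3 + t^5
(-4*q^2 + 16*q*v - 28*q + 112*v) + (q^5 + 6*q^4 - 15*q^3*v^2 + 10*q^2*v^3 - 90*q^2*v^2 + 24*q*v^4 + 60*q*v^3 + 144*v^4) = q^5 + 6*q^4 - 15*q^3*v^2 + 10*q^2*v^3 - 90*q^2*v^2 - 4*q^2 + 24*q*v^4 + 60*q*v^3 + 16*q*v - 28*q + 144*v^4 + 112*v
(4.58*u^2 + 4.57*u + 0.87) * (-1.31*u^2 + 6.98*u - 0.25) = -5.9998*u^4 + 25.9817*u^3 + 29.6139*u^2 + 4.9301*u - 0.2175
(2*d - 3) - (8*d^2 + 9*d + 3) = -8*d^2 - 7*d - 6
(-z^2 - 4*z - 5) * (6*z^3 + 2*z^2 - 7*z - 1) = -6*z^5 - 26*z^4 - 31*z^3 + 19*z^2 + 39*z + 5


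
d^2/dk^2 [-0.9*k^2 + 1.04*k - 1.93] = -1.80000000000000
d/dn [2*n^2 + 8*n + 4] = 4*n + 8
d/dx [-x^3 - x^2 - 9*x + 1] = -3*x^2 - 2*x - 9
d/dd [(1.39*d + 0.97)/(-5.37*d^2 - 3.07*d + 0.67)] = (7.4643*d^2 + 10.4178*d + 3.9092)/(28.8369*d^4 + 32.9718*d^3 + 2.2291*d^2 - 4.1138*d + 0.4489)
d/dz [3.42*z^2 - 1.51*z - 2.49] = 6.84*z - 1.51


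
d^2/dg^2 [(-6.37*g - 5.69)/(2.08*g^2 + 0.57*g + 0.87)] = (-(4.16*g + 0.57)*(6.37*g + 5.69)*(8.32*g + 1.14) + (79.4976*g + 30.9322)*(2.08*g^2 + 0.57*g + 0.87))/(2.08*g^2 + 0.57*g + 0.87)^3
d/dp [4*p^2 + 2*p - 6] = 8*p + 2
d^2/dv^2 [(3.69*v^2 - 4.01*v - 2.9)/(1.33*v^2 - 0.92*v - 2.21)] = (-5.15641000000001*v^3 + 34.297242*v^2 - 49.428918*v + 30.393862)/(2.352637*v^6 - 4.882164*v^5 - 8.350671*v^4 + 15.446248*v^3 + 13.875927*v^2 - 13.480116*v - 10.793861)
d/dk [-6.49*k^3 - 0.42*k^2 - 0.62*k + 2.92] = -19.47*k^2 - 0.84*k - 0.62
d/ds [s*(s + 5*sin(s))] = 5*s*cos(s) + 2*s + 5*sin(s)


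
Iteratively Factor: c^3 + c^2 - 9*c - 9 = (c + 1)*(c^2 - 9) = (c - 3)*(c + 1)*(c + 3)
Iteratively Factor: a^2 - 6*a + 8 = (a - 2)*(a - 4)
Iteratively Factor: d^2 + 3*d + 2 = (d + 1)*(d + 2)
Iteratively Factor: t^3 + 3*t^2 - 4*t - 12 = (t + 2)*(t^2 + t - 6) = (t - 2)*(t + 2)*(t + 3)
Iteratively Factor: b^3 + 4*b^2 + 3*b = (b)*(b^2 + 4*b + 3) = b*(b + 1)*(b + 3)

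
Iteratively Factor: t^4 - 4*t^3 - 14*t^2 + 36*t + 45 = (t - 5)*(t^3 + t^2 - 9*t - 9) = (t - 5)*(t + 1)*(t^2 - 9) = (t - 5)*(t + 1)*(t + 3)*(t - 3)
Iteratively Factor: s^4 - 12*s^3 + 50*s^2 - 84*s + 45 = (s - 3)*(s^3 - 9*s^2 + 23*s - 15) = (s - 3)*(s - 1)*(s^2 - 8*s + 15) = (s - 3)^2*(s - 1)*(s - 5)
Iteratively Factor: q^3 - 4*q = (q + 2)*(q^2 - 2*q) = (q - 2)*(q + 2)*(q)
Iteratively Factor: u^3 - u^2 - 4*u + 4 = (u + 2)*(u^2 - 3*u + 2) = (u - 1)*(u + 2)*(u - 2)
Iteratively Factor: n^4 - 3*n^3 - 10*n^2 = (n)*(n^3 - 3*n^2 - 10*n) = n^2*(n^2 - 3*n - 10) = n^2*(n + 2)*(n - 5)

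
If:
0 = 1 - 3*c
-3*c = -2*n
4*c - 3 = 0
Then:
No Solution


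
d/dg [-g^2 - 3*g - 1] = -2*g - 3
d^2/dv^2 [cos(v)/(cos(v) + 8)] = 8*(cos(v)^2 - 8*cos(v) - 2)/(cos(v) + 8)^3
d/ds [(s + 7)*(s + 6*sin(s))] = s + (s + 7)*(6*cos(s) + 1) + 6*sin(s)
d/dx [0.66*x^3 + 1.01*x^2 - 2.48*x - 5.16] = 1.98*x^2 + 2.02*x - 2.48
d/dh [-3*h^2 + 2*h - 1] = 2 - 6*h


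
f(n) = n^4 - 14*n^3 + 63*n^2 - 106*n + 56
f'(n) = 4*n^3 - 42*n^2 + 126*n - 106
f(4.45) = -9.70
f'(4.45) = -24.52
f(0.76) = 6.02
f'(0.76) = -32.74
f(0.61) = 11.74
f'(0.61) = -43.86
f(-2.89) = 1296.21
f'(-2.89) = -917.48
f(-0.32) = 96.84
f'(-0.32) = -150.75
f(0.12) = 44.16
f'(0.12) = -91.48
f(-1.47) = 397.10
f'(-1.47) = -394.68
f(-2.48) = 957.72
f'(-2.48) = -737.81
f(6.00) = -40.00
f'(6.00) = 2.00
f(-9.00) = 22880.00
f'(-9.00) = -7558.00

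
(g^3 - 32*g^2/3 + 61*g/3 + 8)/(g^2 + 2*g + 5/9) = 3*(g^2 - 11*g + 24)/(3*g + 5)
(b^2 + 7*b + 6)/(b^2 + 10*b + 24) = (b + 1)/(b + 4)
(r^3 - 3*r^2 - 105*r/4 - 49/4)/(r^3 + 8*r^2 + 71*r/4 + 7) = (r - 7)/(r + 4)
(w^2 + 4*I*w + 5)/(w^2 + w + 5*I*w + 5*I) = (w - I)/(w + 1)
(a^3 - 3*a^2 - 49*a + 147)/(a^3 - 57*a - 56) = (a^2 - 10*a + 21)/(a^2 - 7*a - 8)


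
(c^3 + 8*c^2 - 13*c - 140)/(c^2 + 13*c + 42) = (c^2 + c - 20)/(c + 6)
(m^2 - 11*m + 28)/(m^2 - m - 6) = (-m^2 + 11*m - 28)/(-m^2 + m + 6)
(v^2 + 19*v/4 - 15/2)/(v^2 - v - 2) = (-v^2 - 19*v/4 + 15/2)/(-v^2 + v + 2)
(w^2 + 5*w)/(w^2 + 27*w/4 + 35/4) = 4*w/(4*w + 7)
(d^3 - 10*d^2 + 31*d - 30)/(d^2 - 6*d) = (d^3 - 10*d^2 + 31*d - 30)/(d*(d - 6))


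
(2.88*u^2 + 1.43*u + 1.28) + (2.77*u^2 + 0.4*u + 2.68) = 5.65*u^2 + 1.83*u + 3.96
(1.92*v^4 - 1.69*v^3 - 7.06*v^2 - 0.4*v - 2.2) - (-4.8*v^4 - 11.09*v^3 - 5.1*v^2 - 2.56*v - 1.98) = 6.72*v^4 + 9.4*v^3 - 1.96*v^2 + 2.16*v - 0.22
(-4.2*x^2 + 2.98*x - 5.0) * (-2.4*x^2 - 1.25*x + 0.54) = 10.08*x^4 - 1.902*x^3 + 6.007*x^2 + 7.8592*x - 2.7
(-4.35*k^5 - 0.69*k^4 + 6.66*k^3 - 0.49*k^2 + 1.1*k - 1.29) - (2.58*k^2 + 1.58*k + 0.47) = -4.35*k^5 - 0.69*k^4 + 6.66*k^3 - 3.07*k^2 - 0.48*k - 1.76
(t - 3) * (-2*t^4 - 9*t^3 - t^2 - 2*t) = -2*t^5 - 3*t^4 + 26*t^3 + t^2 + 6*t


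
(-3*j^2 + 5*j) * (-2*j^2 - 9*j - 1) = 6*j^4 + 17*j^3 - 42*j^2 - 5*j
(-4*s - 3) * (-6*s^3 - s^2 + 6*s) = 24*s^4 + 22*s^3 - 21*s^2 - 18*s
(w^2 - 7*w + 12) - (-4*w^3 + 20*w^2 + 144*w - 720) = 4*w^3 - 19*w^2 - 151*w + 732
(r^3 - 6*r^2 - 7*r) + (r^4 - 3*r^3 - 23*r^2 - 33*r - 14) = r^4 - 2*r^3 - 29*r^2 - 40*r - 14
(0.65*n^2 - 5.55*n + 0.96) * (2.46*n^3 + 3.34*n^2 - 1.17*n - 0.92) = 1.599*n^5 - 11.482*n^4 - 16.9359*n^3 + 9.1019*n^2 + 3.9828*n - 0.8832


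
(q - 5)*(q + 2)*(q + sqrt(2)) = q^3 - 3*q^2 + sqrt(2)*q^2 - 10*q - 3*sqrt(2)*q - 10*sqrt(2)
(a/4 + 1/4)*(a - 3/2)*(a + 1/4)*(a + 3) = a^4/4 + 11*a^3/16 - 19*a^2/32 - 21*a/16 - 9/32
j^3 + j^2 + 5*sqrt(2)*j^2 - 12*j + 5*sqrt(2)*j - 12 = (j + 1)*(j - sqrt(2))*(j + 6*sqrt(2))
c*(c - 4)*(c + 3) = c^3 - c^2 - 12*c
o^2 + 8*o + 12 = (o + 2)*(o + 6)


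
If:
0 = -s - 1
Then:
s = -1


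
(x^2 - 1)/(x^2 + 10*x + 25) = (x^2 - 1)/(x^2 + 10*x + 25)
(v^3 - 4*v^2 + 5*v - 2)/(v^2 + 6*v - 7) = (v^2 - 3*v + 2)/(v + 7)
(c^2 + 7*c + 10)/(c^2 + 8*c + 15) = (c + 2)/(c + 3)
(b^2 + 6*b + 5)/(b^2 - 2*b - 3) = (b + 5)/(b - 3)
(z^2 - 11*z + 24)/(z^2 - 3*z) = (z - 8)/z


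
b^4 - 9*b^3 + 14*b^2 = b^2*(b - 7)*(b - 2)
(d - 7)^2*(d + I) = d^3 - 14*d^2 + I*d^2 + 49*d - 14*I*d + 49*I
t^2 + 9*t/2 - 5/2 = (t - 1/2)*(t + 5)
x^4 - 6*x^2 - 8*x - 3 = (x - 3)*(x + 1)^3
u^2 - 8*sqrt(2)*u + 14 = (u - 7*sqrt(2))*(u - sqrt(2))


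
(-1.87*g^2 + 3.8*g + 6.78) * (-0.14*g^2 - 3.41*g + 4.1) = 0.2618*g^4 + 5.8447*g^3 - 21.5742*g^2 - 7.5398*g + 27.798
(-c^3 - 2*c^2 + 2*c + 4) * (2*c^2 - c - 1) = -2*c^5 - 3*c^4 + 7*c^3 + 8*c^2 - 6*c - 4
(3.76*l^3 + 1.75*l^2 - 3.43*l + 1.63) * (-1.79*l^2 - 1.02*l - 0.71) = -6.7304*l^5 - 6.9677*l^4 + 1.6851*l^3 - 0.6616*l^2 + 0.7727*l - 1.1573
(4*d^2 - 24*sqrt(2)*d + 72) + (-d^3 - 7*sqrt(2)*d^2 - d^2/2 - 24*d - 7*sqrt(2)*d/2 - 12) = -d^3 - 7*sqrt(2)*d^2 + 7*d^2/2 - 55*sqrt(2)*d/2 - 24*d + 60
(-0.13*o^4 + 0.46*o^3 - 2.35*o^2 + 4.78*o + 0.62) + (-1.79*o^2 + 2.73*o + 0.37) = -0.13*o^4 + 0.46*o^3 - 4.14*o^2 + 7.51*o + 0.99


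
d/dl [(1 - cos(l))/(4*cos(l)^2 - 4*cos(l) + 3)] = (-4*cos(l)^2 + 8*cos(l) - 1)*sin(l)/(4*sin(l)^2 + 4*cos(l) - 7)^2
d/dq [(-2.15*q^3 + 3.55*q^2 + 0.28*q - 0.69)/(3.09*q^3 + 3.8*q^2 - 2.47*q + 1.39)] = (-19.1395*q^4 + 8.8906*q^3 - 12.4017*q^2 + 15.113*q - 1.3151)/(9.5481*q^6 + 23.484*q^5 - 0.8246*q^4 - 10.1818*q^3 + 16.6649*q^2 - 6.8666*q + 1.9321)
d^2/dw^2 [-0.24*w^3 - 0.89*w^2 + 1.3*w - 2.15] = -1.44*w - 1.78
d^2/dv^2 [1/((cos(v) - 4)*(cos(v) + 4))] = 2*(-2*sin(v)^4 + 33*sin(v)^2 - 15)/((cos(v) - 4)^3*(cos(v) + 4)^3)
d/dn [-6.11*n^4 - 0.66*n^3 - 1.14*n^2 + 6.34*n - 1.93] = -24.44*n^3 - 1.98*n^2 - 2.28*n + 6.34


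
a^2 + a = a*(a + 1)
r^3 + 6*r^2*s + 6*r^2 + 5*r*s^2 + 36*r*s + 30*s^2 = (r + 6)*(r + s)*(r + 5*s)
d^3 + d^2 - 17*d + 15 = (d - 3)*(d - 1)*(d + 5)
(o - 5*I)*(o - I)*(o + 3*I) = o^3 - 3*I*o^2 + 13*o - 15*I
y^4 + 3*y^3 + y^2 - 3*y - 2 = (y - 1)*(y + 1)^2*(y + 2)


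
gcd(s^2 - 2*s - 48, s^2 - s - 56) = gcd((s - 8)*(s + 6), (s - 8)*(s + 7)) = s - 8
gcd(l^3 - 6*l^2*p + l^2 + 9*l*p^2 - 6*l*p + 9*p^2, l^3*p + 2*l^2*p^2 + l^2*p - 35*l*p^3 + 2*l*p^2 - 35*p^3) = l + 1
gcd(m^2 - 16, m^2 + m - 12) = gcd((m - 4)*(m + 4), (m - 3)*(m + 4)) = m + 4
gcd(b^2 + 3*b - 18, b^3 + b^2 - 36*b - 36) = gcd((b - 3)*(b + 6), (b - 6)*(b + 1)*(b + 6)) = b + 6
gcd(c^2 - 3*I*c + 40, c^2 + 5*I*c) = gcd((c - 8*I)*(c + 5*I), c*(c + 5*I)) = c + 5*I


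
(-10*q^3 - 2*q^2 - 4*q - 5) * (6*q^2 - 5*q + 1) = -60*q^5 + 38*q^4 - 24*q^3 - 12*q^2 + 21*q - 5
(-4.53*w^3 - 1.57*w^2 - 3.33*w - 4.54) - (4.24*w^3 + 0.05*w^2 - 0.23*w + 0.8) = -8.77*w^3 - 1.62*w^2 - 3.1*w - 5.34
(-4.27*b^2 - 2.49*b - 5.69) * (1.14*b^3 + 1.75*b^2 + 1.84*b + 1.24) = -4.8678*b^5 - 10.3111*b^4 - 18.7009*b^3 - 19.8339*b^2 - 13.5572*b - 7.0556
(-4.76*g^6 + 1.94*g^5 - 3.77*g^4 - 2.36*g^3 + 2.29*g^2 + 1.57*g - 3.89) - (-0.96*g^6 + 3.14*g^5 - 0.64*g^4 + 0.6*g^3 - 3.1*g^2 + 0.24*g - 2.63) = -3.8*g^6 - 1.2*g^5 - 3.13*g^4 - 2.96*g^3 + 5.39*g^2 + 1.33*g - 1.26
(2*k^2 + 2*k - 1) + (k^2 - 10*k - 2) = 3*k^2 - 8*k - 3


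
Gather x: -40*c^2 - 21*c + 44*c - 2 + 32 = -40*c^2 + 23*c + 30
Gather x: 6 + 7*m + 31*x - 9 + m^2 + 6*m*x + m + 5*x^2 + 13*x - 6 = m^2 + 8*m + 5*x^2 + x*(6*m + 44) - 9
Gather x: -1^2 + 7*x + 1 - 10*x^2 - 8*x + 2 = -10*x^2 - x + 2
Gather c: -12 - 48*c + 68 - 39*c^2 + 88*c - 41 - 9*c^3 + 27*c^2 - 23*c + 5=-9*c^3 - 12*c^2 + 17*c + 20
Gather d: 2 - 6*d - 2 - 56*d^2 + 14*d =-56*d^2 + 8*d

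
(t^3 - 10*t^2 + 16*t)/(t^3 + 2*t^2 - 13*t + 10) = t*(t - 8)/(t^2 + 4*t - 5)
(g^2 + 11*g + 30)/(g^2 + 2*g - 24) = (g + 5)/(g - 4)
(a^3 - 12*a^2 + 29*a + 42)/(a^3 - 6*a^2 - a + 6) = (a - 7)/(a - 1)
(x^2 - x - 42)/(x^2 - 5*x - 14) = (x + 6)/(x + 2)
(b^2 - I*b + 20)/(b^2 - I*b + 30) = (b^2 - I*b + 20)/(b^2 - I*b + 30)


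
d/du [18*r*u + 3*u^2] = 18*r + 6*u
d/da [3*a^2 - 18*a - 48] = 6*a - 18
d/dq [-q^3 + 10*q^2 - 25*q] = -3*q^2 + 20*q - 25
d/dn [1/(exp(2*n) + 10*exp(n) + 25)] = 2*(-exp(n) - 5)*exp(n)/(exp(2*n) + 10*exp(n) + 25)^2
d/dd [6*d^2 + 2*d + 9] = 12*d + 2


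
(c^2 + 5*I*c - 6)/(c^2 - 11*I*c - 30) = (-c^2 - 5*I*c + 6)/(-c^2 + 11*I*c + 30)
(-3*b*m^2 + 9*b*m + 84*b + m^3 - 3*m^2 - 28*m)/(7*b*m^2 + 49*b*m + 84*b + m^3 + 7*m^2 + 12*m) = (-3*b*m + 21*b + m^2 - 7*m)/(7*b*m + 21*b + m^2 + 3*m)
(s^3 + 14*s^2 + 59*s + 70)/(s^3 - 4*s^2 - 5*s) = (s^3 + 14*s^2 + 59*s + 70)/(s*(s^2 - 4*s - 5))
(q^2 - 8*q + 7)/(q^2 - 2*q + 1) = (q - 7)/(q - 1)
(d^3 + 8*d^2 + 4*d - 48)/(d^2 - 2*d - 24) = (d^2 + 4*d - 12)/(d - 6)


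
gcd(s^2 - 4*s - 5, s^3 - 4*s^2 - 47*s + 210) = s - 5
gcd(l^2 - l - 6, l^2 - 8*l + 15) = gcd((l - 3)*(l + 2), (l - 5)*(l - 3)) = l - 3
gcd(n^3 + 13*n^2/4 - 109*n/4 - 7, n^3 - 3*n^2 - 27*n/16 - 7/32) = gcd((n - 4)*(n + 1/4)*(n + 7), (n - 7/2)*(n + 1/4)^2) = n + 1/4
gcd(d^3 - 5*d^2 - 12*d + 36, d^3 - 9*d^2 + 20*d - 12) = d^2 - 8*d + 12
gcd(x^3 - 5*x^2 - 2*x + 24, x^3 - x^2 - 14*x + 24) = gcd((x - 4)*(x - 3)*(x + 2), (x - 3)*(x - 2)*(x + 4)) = x - 3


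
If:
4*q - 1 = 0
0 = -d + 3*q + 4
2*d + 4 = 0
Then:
No Solution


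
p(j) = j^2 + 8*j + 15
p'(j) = 2*j + 8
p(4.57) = 72.44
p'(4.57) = 17.14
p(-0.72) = 9.76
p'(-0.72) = 6.56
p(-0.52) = 11.11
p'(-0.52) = 6.96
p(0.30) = 17.49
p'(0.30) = 8.60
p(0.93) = 23.30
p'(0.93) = 9.86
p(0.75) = 21.56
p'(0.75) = 9.50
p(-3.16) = -0.29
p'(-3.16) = 1.68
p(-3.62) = -0.86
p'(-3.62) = 0.76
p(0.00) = 15.00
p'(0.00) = 8.00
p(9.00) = 168.00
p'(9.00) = 26.00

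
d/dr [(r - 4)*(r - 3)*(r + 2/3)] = 3*r^2 - 38*r/3 + 22/3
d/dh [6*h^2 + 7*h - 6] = 12*h + 7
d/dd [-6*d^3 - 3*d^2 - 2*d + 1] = -18*d^2 - 6*d - 2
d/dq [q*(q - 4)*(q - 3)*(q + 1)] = 4*q^3 - 18*q^2 + 10*q + 12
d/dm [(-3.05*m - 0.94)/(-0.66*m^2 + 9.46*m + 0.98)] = (-2.013*m^2 - 1.2408*m + 5.9034)/(0.4356*m^4 - 12.4872*m^3 + 88.198*m^2 + 18.5416*m + 0.9604)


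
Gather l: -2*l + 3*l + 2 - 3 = l - 1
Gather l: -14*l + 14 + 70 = 84 - 14*l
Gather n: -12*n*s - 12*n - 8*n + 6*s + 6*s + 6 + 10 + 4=n*(-12*s - 20) + 12*s + 20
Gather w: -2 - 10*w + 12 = 10 - 10*w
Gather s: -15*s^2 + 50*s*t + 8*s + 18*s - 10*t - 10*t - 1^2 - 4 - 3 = -15*s^2 + s*(50*t + 26) - 20*t - 8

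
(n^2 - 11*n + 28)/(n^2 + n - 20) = (n - 7)/(n + 5)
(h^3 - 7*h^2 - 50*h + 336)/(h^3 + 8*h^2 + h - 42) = (h^2 - 14*h + 48)/(h^2 + h - 6)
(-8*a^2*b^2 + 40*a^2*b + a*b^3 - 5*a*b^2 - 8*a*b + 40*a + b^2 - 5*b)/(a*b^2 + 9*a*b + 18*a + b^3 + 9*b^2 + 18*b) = (-8*a^2*b^2 + 40*a^2*b + a*b^3 - 5*a*b^2 - 8*a*b + 40*a + b^2 - 5*b)/(a*b^2 + 9*a*b + 18*a + b^3 + 9*b^2 + 18*b)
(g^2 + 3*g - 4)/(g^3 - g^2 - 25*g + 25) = (g + 4)/(g^2 - 25)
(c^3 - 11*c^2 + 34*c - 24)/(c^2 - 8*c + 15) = (c^3 - 11*c^2 + 34*c - 24)/(c^2 - 8*c + 15)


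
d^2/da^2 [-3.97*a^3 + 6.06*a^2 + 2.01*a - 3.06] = 12.12 - 23.82*a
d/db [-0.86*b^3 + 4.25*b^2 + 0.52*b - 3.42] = -2.58*b^2 + 8.5*b + 0.52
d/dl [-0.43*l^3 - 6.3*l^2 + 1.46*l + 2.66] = -1.29*l^2 - 12.6*l + 1.46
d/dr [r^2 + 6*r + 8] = 2*r + 6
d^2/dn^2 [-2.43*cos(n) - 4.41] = 2.43*cos(n)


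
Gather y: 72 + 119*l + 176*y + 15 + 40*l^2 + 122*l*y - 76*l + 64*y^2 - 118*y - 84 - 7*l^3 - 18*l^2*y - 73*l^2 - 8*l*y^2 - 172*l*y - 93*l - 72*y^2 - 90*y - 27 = -7*l^3 - 33*l^2 - 50*l + y^2*(-8*l - 8) + y*(-18*l^2 - 50*l - 32) - 24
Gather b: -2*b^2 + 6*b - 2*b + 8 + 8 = -2*b^2 + 4*b + 16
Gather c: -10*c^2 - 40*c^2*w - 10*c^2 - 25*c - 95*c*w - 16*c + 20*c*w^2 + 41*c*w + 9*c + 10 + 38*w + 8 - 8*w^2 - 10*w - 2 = c^2*(-40*w - 20) + c*(20*w^2 - 54*w - 32) - 8*w^2 + 28*w + 16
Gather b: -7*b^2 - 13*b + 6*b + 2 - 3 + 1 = -7*b^2 - 7*b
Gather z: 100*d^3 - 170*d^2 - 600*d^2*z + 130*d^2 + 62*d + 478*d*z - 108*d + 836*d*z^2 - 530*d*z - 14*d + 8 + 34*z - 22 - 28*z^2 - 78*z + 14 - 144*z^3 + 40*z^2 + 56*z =100*d^3 - 40*d^2 - 60*d - 144*z^3 + z^2*(836*d + 12) + z*(-600*d^2 - 52*d + 12)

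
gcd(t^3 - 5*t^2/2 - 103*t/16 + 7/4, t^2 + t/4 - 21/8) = t + 7/4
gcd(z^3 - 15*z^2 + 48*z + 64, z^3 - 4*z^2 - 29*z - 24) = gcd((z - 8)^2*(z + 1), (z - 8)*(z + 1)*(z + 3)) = z^2 - 7*z - 8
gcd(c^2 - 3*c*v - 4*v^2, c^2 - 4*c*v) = -c + 4*v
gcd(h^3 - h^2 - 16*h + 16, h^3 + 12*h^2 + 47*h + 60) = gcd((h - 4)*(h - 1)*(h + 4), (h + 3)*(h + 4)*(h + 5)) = h + 4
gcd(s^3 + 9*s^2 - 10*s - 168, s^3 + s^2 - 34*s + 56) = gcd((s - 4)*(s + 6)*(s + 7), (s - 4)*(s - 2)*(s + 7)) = s^2 + 3*s - 28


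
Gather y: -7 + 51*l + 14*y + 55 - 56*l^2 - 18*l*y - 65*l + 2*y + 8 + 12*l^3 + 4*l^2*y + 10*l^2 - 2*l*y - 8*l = 12*l^3 - 46*l^2 - 22*l + y*(4*l^2 - 20*l + 16) + 56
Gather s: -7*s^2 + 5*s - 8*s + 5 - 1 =-7*s^2 - 3*s + 4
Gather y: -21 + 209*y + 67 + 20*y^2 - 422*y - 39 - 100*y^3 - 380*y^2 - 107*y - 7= -100*y^3 - 360*y^2 - 320*y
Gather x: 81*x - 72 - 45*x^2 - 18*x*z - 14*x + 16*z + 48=-45*x^2 + x*(67 - 18*z) + 16*z - 24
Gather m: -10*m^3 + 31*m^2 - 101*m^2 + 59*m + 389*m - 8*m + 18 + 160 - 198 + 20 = -10*m^3 - 70*m^2 + 440*m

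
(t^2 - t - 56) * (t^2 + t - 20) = t^4 - 77*t^2 - 36*t + 1120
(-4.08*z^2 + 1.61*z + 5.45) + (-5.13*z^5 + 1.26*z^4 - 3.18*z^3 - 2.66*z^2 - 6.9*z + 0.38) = -5.13*z^5 + 1.26*z^4 - 3.18*z^3 - 6.74*z^2 - 5.29*z + 5.83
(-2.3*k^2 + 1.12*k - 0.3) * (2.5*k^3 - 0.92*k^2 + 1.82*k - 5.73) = -5.75*k^5 + 4.916*k^4 - 5.9664*k^3 + 15.4934*k^2 - 6.9636*k + 1.719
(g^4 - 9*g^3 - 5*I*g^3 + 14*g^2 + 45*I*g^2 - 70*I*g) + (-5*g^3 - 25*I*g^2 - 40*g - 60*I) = g^4 - 14*g^3 - 5*I*g^3 + 14*g^2 + 20*I*g^2 - 40*g - 70*I*g - 60*I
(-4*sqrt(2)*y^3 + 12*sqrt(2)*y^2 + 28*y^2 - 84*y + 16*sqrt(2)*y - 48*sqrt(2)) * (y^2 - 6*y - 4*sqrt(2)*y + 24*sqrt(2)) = -4*sqrt(2)*y^5 + 36*sqrt(2)*y^4 + 60*y^4 - 540*y^3 - 168*sqrt(2)*y^3 + 952*y^2 + 864*sqrt(2)*y^2 - 1728*sqrt(2)*y + 1152*y - 2304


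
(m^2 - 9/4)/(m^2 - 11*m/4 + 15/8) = 2*(2*m + 3)/(4*m - 5)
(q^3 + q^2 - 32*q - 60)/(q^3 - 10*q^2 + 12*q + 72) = (q + 5)/(q - 6)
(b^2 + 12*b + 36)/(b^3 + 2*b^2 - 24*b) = (b + 6)/(b*(b - 4))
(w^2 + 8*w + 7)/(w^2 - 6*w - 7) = (w + 7)/(w - 7)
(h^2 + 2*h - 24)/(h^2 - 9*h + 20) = (h + 6)/(h - 5)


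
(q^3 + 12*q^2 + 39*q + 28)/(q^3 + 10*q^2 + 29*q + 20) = (q + 7)/(q + 5)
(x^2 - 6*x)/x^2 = (x - 6)/x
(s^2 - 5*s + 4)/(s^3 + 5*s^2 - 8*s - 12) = (s^2 - 5*s + 4)/(s^3 + 5*s^2 - 8*s - 12)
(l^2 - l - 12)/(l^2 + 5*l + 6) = (l - 4)/(l + 2)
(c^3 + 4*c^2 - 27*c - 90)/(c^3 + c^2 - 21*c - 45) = (c + 6)/(c + 3)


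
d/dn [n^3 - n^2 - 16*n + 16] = 3*n^2 - 2*n - 16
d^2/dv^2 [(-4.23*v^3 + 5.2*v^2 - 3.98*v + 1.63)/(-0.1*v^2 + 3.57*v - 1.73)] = (5.55111512312578e-17*v^5 + 102.725074*v^3 - 151.449618*v^2 + 75.320022*v - 22.948798)/(0.001*v^6 - 0.1071*v^5 + 3.87537*v^4 - 49.204953*v^3 + 67.043901*v^2 - 32.053959*v + 5.177717)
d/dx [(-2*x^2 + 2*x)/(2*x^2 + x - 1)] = 2*(-3*x^2 + 2*x - 1)/(4*x^4 + 4*x^3 - 3*x^2 - 2*x + 1)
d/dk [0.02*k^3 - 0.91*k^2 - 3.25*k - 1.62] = 0.06*k^2 - 1.82*k - 3.25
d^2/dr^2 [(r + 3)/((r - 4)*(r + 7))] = 2*(r^3 + 9*r^2 + 111*r + 195)/(r^6 + 9*r^5 - 57*r^4 - 477*r^3 + 1596*r^2 + 7056*r - 21952)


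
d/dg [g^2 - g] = 2*g - 1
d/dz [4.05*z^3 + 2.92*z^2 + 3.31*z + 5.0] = 12.15*z^2 + 5.84*z + 3.31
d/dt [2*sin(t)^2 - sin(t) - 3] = (4*sin(t) - 1)*cos(t)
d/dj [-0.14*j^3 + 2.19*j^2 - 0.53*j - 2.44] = -0.42*j^2 + 4.38*j - 0.53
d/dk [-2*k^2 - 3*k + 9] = -4*k - 3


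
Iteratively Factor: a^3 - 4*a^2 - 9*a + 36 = (a + 3)*(a^2 - 7*a + 12) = (a - 4)*(a + 3)*(a - 3)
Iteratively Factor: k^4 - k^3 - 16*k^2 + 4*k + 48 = (k + 2)*(k^3 - 3*k^2 - 10*k + 24) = (k - 2)*(k + 2)*(k^2 - k - 12) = (k - 2)*(k + 2)*(k + 3)*(k - 4)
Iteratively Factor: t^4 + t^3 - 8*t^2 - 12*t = (t + 2)*(t^3 - t^2 - 6*t) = (t - 3)*(t + 2)*(t^2 + 2*t) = (t - 3)*(t + 2)^2*(t)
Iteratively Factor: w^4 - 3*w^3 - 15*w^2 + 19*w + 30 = (w - 2)*(w^3 - w^2 - 17*w - 15) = (w - 2)*(w + 3)*(w^2 - 4*w - 5) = (w - 2)*(w + 1)*(w + 3)*(w - 5)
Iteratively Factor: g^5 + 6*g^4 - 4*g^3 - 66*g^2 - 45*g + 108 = (g + 4)*(g^4 + 2*g^3 - 12*g^2 - 18*g + 27) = (g + 3)*(g + 4)*(g^3 - g^2 - 9*g + 9) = (g + 3)^2*(g + 4)*(g^2 - 4*g + 3) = (g - 1)*(g + 3)^2*(g + 4)*(g - 3)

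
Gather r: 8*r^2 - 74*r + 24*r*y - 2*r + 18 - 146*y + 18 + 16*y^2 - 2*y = 8*r^2 + r*(24*y - 76) + 16*y^2 - 148*y + 36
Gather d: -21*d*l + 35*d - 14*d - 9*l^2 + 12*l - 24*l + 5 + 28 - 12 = d*(21 - 21*l) - 9*l^2 - 12*l + 21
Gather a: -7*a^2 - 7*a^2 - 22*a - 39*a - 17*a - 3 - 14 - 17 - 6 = -14*a^2 - 78*a - 40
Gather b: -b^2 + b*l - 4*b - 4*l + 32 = -b^2 + b*(l - 4) - 4*l + 32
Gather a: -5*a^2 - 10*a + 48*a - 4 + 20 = -5*a^2 + 38*a + 16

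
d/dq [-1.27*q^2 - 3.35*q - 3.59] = -2.54*q - 3.35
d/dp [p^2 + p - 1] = 2*p + 1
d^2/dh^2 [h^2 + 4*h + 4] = 2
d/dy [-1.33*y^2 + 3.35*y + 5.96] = 3.35 - 2.66*y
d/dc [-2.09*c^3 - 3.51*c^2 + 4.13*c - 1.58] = -6.27*c^2 - 7.02*c + 4.13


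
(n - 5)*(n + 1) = n^2 - 4*n - 5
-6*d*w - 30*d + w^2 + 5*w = (-6*d + w)*(w + 5)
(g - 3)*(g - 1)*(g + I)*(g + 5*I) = g^4 - 4*g^3 + 6*I*g^3 - 2*g^2 - 24*I*g^2 + 20*g + 18*I*g - 15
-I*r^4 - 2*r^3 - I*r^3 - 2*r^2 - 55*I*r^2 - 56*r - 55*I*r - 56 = (r - 8*I)*(r - I)*(r + 7*I)*(-I*r - I)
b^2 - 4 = (b - 2)*(b + 2)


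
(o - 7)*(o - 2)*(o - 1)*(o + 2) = o^4 - 8*o^3 + 3*o^2 + 32*o - 28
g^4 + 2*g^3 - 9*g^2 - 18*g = g*(g - 3)*(g + 2)*(g + 3)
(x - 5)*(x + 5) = x^2 - 25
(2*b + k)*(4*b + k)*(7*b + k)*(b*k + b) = 56*b^4*k + 56*b^4 + 50*b^3*k^2 + 50*b^3*k + 13*b^2*k^3 + 13*b^2*k^2 + b*k^4 + b*k^3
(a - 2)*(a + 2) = a^2 - 4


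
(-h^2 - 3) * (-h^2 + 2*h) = h^4 - 2*h^3 + 3*h^2 - 6*h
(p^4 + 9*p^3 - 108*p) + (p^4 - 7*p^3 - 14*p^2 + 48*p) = 2*p^4 + 2*p^3 - 14*p^2 - 60*p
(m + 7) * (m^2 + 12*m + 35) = m^3 + 19*m^2 + 119*m + 245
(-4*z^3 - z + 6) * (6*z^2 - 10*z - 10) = -24*z^5 + 40*z^4 + 34*z^3 + 46*z^2 - 50*z - 60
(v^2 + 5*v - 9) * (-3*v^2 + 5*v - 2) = -3*v^4 - 10*v^3 + 50*v^2 - 55*v + 18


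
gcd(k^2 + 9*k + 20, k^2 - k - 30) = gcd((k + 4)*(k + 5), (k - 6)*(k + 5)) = k + 5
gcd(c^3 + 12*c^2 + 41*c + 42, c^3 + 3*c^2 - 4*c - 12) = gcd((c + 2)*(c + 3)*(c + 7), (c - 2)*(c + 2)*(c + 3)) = c^2 + 5*c + 6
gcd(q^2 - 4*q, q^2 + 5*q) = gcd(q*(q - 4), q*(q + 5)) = q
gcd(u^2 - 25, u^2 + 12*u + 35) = u + 5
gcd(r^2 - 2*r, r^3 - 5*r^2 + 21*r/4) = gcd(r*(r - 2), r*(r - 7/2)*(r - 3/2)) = r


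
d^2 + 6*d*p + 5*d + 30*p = (d + 5)*(d + 6*p)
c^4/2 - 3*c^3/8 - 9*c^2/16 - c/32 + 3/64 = (c/2 + 1/4)*(c - 3/2)*(c - 1/4)*(c + 1/2)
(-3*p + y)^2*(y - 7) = 9*p^2*y - 63*p^2 - 6*p*y^2 + 42*p*y + y^3 - 7*y^2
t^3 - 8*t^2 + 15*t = t*(t - 5)*(t - 3)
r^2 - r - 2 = (r - 2)*(r + 1)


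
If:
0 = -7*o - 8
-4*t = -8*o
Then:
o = -8/7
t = -16/7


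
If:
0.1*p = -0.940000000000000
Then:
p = -9.40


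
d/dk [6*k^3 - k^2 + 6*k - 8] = 18*k^2 - 2*k + 6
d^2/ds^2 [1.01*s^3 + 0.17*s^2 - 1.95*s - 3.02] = 6.06*s + 0.34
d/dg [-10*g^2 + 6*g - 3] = 6 - 20*g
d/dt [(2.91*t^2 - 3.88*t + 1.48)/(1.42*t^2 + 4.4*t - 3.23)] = (18.3136*t^2 - 23.0018*t + 6.0204)/(2.0164*t^4 + 12.496*t^3 + 10.1868*t^2 - 28.424*t + 10.4329)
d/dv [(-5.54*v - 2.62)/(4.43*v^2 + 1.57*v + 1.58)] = (24.5422*v^2 + 23.2132*v - 4.6398)/(19.6249*v^4 + 13.9102*v^3 + 16.4637*v^2 + 4.9612*v + 2.4964)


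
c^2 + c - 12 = (c - 3)*(c + 4)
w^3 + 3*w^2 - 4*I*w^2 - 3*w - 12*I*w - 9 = (w + 3)*(w - 3*I)*(w - I)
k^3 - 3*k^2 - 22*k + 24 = (k - 6)*(k - 1)*(k + 4)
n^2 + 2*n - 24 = (n - 4)*(n + 6)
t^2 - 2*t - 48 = (t - 8)*(t + 6)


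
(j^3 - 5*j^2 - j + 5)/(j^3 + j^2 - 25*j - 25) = (j - 1)/(j + 5)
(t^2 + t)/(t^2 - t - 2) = t/(t - 2)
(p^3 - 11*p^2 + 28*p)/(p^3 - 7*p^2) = (p - 4)/p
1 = 1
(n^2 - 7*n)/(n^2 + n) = (n - 7)/(n + 1)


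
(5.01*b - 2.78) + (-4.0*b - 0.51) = 1.01*b - 3.29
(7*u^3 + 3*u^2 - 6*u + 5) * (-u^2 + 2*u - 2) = -7*u^5 + 11*u^4 - 2*u^3 - 23*u^2 + 22*u - 10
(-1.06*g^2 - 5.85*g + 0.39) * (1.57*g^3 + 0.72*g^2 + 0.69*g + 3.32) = -1.6642*g^5 - 9.9477*g^4 - 4.3311*g^3 - 7.2749*g^2 - 19.1529*g + 1.2948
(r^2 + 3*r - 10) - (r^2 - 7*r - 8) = 10*r - 2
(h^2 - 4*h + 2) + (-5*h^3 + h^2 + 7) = -5*h^3 + 2*h^2 - 4*h + 9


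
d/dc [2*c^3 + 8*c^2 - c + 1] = 6*c^2 + 16*c - 1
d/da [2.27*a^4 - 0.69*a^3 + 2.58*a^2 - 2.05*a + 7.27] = 9.08*a^3 - 2.07*a^2 + 5.16*a - 2.05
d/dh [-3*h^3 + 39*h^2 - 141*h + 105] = -9*h^2 + 78*h - 141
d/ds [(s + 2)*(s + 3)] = 2*s + 5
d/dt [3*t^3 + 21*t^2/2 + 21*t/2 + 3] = 9*t^2 + 21*t + 21/2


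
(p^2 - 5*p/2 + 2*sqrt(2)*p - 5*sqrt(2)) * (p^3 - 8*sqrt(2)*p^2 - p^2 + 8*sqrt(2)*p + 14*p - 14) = p^5 - 6*sqrt(2)*p^4 - 7*p^4/2 - 31*p^3/2 + 21*sqrt(2)*p^3 + 13*sqrt(2)*p^2 + 63*p^2 - 98*sqrt(2)*p - 45*p + 70*sqrt(2)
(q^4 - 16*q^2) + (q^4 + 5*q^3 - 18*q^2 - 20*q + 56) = 2*q^4 + 5*q^3 - 34*q^2 - 20*q + 56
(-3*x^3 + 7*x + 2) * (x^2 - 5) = -3*x^5 + 22*x^3 + 2*x^2 - 35*x - 10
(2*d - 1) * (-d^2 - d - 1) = -2*d^3 - d^2 - d + 1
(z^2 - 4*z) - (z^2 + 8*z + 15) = -12*z - 15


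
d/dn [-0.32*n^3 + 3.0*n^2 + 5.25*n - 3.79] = -0.96*n^2 + 6.0*n + 5.25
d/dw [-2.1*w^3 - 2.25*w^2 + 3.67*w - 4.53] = -6.3*w^2 - 4.5*w + 3.67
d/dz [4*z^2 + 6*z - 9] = 8*z + 6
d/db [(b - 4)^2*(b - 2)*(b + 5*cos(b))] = (b - 4)*(-(b - 4)*(b - 2)*(5*sin(b) - 1) + (b - 4)*(b + 5*cos(b)) + (b + 5*cos(b))*(2*b - 4))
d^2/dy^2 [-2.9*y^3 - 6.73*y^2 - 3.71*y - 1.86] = -17.4*y - 13.46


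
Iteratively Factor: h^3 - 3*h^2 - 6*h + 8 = (h + 2)*(h^2 - 5*h + 4) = (h - 4)*(h + 2)*(h - 1)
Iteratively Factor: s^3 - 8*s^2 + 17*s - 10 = (s - 2)*(s^2 - 6*s + 5) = (s - 5)*(s - 2)*(s - 1)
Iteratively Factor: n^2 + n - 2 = (n - 1)*(n + 2)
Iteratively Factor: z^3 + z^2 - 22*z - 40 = (z + 4)*(z^2 - 3*z - 10) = (z + 2)*(z + 4)*(z - 5)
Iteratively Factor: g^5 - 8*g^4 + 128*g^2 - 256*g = (g)*(g^4 - 8*g^3 + 128*g - 256) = g*(g + 4)*(g^3 - 12*g^2 + 48*g - 64) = g*(g - 4)*(g + 4)*(g^2 - 8*g + 16) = g*(g - 4)^2*(g + 4)*(g - 4)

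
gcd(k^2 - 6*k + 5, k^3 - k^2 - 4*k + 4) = k - 1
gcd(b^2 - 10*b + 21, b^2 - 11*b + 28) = b - 7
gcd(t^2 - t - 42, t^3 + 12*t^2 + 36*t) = t + 6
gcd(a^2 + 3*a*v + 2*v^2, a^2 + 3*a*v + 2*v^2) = a^2 + 3*a*v + 2*v^2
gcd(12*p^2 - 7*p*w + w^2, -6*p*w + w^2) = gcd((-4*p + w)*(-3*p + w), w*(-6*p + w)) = 1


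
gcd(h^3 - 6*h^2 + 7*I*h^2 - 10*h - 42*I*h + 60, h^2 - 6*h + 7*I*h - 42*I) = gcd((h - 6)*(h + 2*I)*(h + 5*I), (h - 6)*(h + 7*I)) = h - 6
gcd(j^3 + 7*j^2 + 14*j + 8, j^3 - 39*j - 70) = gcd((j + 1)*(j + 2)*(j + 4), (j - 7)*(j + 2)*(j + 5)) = j + 2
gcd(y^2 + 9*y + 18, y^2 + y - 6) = y + 3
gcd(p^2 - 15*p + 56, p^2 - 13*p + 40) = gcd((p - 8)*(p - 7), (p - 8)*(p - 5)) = p - 8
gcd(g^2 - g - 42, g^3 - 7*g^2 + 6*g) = 1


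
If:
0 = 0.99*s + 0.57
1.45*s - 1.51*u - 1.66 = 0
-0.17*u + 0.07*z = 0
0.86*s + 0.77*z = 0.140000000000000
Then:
No Solution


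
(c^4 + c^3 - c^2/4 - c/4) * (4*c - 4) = 4*c^5 - 5*c^3 + c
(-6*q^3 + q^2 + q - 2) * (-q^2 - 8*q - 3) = 6*q^5 + 47*q^4 + 9*q^3 - 9*q^2 + 13*q + 6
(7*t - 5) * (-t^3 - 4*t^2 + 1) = -7*t^4 - 23*t^3 + 20*t^2 + 7*t - 5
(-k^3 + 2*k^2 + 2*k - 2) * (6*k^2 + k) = -6*k^5 + 11*k^4 + 14*k^3 - 10*k^2 - 2*k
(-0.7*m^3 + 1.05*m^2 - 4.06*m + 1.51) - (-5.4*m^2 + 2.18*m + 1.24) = -0.7*m^3 + 6.45*m^2 - 6.24*m + 0.27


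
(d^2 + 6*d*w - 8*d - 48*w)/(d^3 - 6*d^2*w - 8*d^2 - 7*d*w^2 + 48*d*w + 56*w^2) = (-d - 6*w)/(-d^2 + 6*d*w + 7*w^2)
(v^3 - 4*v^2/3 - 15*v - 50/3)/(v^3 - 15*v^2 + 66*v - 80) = (3*v^2 + 11*v + 10)/(3*(v^2 - 10*v + 16))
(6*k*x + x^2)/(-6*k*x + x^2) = (6*k + x)/(-6*k + x)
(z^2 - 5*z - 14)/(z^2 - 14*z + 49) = (z + 2)/(z - 7)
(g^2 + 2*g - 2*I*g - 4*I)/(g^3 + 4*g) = (g + 2)/(g*(g + 2*I))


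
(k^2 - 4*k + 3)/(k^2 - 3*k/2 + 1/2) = 2*(k - 3)/(2*k - 1)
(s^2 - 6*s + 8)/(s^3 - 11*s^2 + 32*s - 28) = (s - 4)/(s^2 - 9*s + 14)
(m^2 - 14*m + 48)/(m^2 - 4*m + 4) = (m^2 - 14*m + 48)/(m^2 - 4*m + 4)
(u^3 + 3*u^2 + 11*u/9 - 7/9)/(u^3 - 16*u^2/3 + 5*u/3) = (3*u^2 + 10*u + 7)/(3*u*(u - 5))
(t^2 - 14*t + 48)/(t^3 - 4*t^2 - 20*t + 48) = (t - 8)/(t^2 + 2*t - 8)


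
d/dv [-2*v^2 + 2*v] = 2 - 4*v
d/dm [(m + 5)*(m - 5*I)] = 2*m + 5 - 5*I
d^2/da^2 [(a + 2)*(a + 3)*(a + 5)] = 6*a + 20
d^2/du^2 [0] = 0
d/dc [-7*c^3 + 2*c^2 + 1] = c*(4 - 21*c)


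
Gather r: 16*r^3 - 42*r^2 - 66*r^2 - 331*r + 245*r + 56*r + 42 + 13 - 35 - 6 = 16*r^3 - 108*r^2 - 30*r + 14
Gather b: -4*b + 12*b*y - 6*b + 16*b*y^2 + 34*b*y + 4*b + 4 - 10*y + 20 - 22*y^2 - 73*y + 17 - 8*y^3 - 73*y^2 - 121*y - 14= b*(16*y^2 + 46*y - 6) - 8*y^3 - 95*y^2 - 204*y + 27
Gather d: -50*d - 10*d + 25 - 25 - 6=-60*d - 6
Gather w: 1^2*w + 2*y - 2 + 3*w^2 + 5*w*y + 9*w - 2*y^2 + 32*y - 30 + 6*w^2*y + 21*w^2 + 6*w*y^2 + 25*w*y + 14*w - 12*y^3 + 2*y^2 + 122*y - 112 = w^2*(6*y + 24) + w*(6*y^2 + 30*y + 24) - 12*y^3 + 156*y - 144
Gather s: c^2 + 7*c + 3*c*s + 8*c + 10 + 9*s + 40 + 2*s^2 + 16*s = c^2 + 15*c + 2*s^2 + s*(3*c + 25) + 50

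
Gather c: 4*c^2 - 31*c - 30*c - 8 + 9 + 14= 4*c^2 - 61*c + 15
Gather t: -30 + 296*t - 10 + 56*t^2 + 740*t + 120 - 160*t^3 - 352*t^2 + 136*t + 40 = -160*t^3 - 296*t^2 + 1172*t + 120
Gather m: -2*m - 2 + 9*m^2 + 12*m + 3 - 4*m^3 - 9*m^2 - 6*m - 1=-4*m^3 + 4*m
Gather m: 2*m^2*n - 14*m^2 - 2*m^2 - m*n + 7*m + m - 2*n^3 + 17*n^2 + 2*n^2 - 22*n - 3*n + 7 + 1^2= m^2*(2*n - 16) + m*(8 - n) - 2*n^3 + 19*n^2 - 25*n + 8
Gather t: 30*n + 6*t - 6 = 30*n + 6*t - 6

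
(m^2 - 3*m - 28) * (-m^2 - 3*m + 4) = -m^4 + 41*m^2 + 72*m - 112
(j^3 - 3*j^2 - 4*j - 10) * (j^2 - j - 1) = j^5 - 4*j^4 - 2*j^3 - 3*j^2 + 14*j + 10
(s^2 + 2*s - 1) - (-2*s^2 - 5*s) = 3*s^2 + 7*s - 1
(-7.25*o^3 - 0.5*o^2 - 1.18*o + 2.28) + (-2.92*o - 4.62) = -7.25*o^3 - 0.5*o^2 - 4.1*o - 2.34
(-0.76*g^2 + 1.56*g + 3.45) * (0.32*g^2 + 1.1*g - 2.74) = -0.2432*g^4 - 0.3368*g^3 + 4.9024*g^2 - 0.4794*g - 9.453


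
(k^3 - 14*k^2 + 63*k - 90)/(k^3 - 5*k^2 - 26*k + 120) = (k^2 - 8*k + 15)/(k^2 + k - 20)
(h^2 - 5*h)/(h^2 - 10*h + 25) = h/(h - 5)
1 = 1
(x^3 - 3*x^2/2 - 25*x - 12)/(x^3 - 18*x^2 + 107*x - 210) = (x^2 + 9*x/2 + 2)/(x^2 - 12*x + 35)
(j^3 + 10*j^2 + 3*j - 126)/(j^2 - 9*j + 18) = (j^2 + 13*j + 42)/(j - 6)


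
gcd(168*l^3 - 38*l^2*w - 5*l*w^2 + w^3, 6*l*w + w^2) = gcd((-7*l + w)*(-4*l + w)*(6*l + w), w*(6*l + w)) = 6*l + w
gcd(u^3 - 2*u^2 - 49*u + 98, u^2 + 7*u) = u + 7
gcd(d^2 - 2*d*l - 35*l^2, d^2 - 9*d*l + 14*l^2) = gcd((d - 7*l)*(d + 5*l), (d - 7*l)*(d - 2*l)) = d - 7*l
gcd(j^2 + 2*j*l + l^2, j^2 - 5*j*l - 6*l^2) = j + l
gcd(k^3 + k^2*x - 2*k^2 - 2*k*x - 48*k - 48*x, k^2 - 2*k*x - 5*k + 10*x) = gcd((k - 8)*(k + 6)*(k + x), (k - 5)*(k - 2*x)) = 1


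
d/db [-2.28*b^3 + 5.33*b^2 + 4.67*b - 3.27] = -6.84*b^2 + 10.66*b + 4.67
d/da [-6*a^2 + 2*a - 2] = 2 - 12*a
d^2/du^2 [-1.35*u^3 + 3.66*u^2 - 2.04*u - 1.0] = 7.32 - 8.1*u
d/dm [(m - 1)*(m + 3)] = 2*m + 2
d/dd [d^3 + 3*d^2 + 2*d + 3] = 3*d^2 + 6*d + 2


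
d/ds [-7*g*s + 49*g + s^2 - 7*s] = -7*g + 2*s - 7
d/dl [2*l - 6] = 2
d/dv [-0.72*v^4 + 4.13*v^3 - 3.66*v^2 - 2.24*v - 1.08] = -2.88*v^3 + 12.39*v^2 - 7.32*v - 2.24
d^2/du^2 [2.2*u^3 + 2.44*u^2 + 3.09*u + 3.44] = 13.2*u + 4.88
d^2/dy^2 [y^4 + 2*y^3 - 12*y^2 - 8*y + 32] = 12*y^2 + 12*y - 24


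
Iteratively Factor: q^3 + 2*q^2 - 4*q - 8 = (q + 2)*(q^2 - 4) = (q + 2)^2*(q - 2)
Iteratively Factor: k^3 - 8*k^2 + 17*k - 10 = (k - 5)*(k^2 - 3*k + 2) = (k - 5)*(k - 1)*(k - 2)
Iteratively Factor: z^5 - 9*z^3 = (z)*(z^4 - 9*z^2) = z*(z - 3)*(z^3 + 3*z^2) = z^2*(z - 3)*(z^2 + 3*z) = z^2*(z - 3)*(z + 3)*(z)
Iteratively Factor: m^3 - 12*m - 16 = (m + 2)*(m^2 - 2*m - 8) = (m + 2)^2*(m - 4)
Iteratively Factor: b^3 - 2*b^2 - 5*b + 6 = (b + 2)*(b^2 - 4*b + 3) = (b - 1)*(b + 2)*(b - 3)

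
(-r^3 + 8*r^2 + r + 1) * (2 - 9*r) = 9*r^4 - 74*r^3 + 7*r^2 - 7*r + 2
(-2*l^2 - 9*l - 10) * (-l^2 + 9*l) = 2*l^4 - 9*l^3 - 71*l^2 - 90*l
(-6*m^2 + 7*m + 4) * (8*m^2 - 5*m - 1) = -48*m^4 + 86*m^3 + 3*m^2 - 27*m - 4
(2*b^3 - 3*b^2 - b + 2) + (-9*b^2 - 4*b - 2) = 2*b^3 - 12*b^2 - 5*b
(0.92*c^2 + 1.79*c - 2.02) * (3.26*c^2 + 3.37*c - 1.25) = 2.9992*c^4 + 8.9358*c^3 - 1.7029*c^2 - 9.0449*c + 2.525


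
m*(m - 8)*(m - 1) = m^3 - 9*m^2 + 8*m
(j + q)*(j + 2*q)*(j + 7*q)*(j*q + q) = j^4*q + 10*j^3*q^2 + j^3*q + 23*j^2*q^3 + 10*j^2*q^2 + 14*j*q^4 + 23*j*q^3 + 14*q^4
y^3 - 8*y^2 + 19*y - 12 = (y - 4)*(y - 3)*(y - 1)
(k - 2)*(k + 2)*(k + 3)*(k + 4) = k^4 + 7*k^3 + 8*k^2 - 28*k - 48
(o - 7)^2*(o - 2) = o^3 - 16*o^2 + 77*o - 98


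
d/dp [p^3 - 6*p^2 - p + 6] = 3*p^2 - 12*p - 1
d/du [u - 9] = 1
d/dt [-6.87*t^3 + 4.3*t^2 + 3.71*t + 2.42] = -20.61*t^2 + 8.6*t + 3.71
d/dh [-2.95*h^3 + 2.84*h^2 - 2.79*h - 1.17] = -8.85*h^2 + 5.68*h - 2.79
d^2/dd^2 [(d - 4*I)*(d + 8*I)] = 2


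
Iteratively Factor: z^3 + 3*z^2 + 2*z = (z + 2)*(z^2 + z) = (z + 1)*(z + 2)*(z)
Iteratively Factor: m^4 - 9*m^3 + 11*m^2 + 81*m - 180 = (m - 4)*(m^3 - 5*m^2 - 9*m + 45) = (m - 5)*(m - 4)*(m^2 - 9) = (m - 5)*(m - 4)*(m - 3)*(m + 3)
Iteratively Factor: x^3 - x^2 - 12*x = (x)*(x^2 - x - 12) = x*(x + 3)*(x - 4)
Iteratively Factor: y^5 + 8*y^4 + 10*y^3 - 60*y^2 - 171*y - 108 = (y + 3)*(y^4 + 5*y^3 - 5*y^2 - 45*y - 36) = (y + 1)*(y + 3)*(y^3 + 4*y^2 - 9*y - 36) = (y + 1)*(y + 3)^2*(y^2 + y - 12) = (y - 3)*(y + 1)*(y + 3)^2*(y + 4)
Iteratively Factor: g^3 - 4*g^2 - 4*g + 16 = (g - 2)*(g^2 - 2*g - 8) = (g - 2)*(g + 2)*(g - 4)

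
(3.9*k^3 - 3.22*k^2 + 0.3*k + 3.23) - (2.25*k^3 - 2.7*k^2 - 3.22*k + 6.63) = 1.65*k^3 - 0.52*k^2 + 3.52*k - 3.4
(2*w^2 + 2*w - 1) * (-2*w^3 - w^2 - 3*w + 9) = -4*w^5 - 6*w^4 - 6*w^3 + 13*w^2 + 21*w - 9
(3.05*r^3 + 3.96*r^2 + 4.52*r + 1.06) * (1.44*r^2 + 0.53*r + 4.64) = 4.392*r^5 + 7.3189*r^4 + 22.7596*r^3 + 22.2964*r^2 + 21.5346*r + 4.9184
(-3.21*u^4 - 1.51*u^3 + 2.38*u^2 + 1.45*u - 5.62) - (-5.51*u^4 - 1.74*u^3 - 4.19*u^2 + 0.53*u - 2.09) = 2.3*u^4 + 0.23*u^3 + 6.57*u^2 + 0.92*u - 3.53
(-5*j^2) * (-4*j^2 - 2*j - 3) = 20*j^4 + 10*j^3 + 15*j^2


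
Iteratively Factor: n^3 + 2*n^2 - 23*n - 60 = (n + 3)*(n^2 - n - 20) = (n - 5)*(n + 3)*(n + 4)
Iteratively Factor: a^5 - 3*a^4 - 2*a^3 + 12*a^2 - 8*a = (a + 2)*(a^4 - 5*a^3 + 8*a^2 - 4*a) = (a - 1)*(a + 2)*(a^3 - 4*a^2 + 4*a) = a*(a - 1)*(a + 2)*(a^2 - 4*a + 4) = a*(a - 2)*(a - 1)*(a + 2)*(a - 2)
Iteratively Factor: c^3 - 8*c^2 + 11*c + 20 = (c - 4)*(c^2 - 4*c - 5) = (c - 4)*(c + 1)*(c - 5)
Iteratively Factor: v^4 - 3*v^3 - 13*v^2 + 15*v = (v + 3)*(v^3 - 6*v^2 + 5*v) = v*(v + 3)*(v^2 - 6*v + 5) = v*(v - 1)*(v + 3)*(v - 5)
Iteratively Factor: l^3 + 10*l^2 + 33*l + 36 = (l + 3)*(l^2 + 7*l + 12) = (l + 3)*(l + 4)*(l + 3)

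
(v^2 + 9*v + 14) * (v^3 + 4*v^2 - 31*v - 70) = v^5 + 13*v^4 + 19*v^3 - 293*v^2 - 1064*v - 980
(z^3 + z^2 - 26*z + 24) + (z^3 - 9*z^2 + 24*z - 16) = 2*z^3 - 8*z^2 - 2*z + 8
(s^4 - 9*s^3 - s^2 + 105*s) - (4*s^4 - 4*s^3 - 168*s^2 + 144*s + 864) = -3*s^4 - 5*s^3 + 167*s^2 - 39*s - 864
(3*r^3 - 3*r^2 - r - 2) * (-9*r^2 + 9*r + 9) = -27*r^5 + 54*r^4 + 9*r^3 - 18*r^2 - 27*r - 18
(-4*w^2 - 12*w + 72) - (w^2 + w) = -5*w^2 - 13*w + 72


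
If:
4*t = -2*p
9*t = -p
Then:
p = 0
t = 0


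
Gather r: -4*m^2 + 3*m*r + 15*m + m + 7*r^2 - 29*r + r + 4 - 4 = -4*m^2 + 16*m + 7*r^2 + r*(3*m - 28)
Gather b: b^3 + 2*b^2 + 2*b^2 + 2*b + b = b^3 + 4*b^2 + 3*b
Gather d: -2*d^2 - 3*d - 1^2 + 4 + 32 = -2*d^2 - 3*d + 35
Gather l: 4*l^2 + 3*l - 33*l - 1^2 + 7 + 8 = 4*l^2 - 30*l + 14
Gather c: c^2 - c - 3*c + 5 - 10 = c^2 - 4*c - 5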